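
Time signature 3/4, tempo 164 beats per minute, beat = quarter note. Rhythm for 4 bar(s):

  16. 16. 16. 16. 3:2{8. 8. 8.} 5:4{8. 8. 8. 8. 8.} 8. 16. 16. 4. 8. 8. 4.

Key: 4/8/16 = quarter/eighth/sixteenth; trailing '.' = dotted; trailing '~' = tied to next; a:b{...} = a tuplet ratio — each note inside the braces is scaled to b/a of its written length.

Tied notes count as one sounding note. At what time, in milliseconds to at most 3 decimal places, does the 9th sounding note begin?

1. 0.0ms @ 0 + 137.195ms (3/8)
2. 137.195ms @ 3/8 + 137.195ms (3/8)
3. 274.39ms @ 3/4 + 137.195ms (3/8)
4. 411.585ms @ 9/8 + 137.195ms (3/8)
5. 548.78ms @ 3/2 + 182.927ms (1/2)
6. 731.707ms @ 2 + 182.927ms (1/2)
7. 914.634ms @ 5/2 + 182.927ms (1/2)
8. 1097.561ms @ 3 + 219.512ms (3/5)
9. 1317.073ms @ 18/5 + 219.512ms (3/5)
10. 1536.585ms @ 21/5 + 219.512ms (3/5)
11. 1756.098ms @ 24/5 + 219.512ms (3/5)
12. 1975.61ms @ 27/5 + 219.512ms (3/5)
13. 2195.122ms @ 6 + 274.39ms (3/4)
14. 2469.512ms @ 27/4 + 137.195ms (3/8)
15. 2606.707ms @ 57/8 + 137.195ms (3/8)
16. 2743.902ms @ 15/2 + 548.78ms (3/2)
17. 3292.683ms @ 9 + 274.39ms (3/4)
18. 3567.073ms @ 39/4 + 274.39ms (3/4)
19. 3841.463ms @ 21/2 + 548.78ms (3/2)

note 9 onset = 18/5b = 1317.073ms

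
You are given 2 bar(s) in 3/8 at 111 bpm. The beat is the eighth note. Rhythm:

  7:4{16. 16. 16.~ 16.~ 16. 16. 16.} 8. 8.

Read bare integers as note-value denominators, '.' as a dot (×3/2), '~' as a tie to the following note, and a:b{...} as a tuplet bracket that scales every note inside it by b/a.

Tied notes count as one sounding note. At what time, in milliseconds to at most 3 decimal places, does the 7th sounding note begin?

note 7 onset = 9/2b = 2432.432ms

1. 0.0ms @ 0 + 231.66ms (3/7)
2. 231.66ms @ 3/7 + 231.66ms (3/7)
3. 463.32ms @ 6/7 + 694.981ms (9/7)
4. 1158.301ms @ 15/7 + 231.66ms (3/7)
5. 1389.961ms @ 18/7 + 231.66ms (3/7)
6. 1621.622ms @ 3 + 810.811ms (3/2)
7. 2432.432ms @ 9/2 + 810.811ms (3/2)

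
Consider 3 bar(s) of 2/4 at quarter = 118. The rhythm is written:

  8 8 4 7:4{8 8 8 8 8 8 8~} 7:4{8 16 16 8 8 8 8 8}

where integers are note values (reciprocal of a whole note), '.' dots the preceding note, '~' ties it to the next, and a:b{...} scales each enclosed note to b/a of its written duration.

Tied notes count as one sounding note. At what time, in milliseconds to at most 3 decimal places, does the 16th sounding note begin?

note 16 onset = 38/7b = 2760.291ms

1. 0.0ms @ 0 + 254.237ms (1/2)
2. 254.237ms @ 1/2 + 254.237ms (1/2)
3. 508.475ms @ 1 + 508.475ms (1)
4. 1016.949ms @ 2 + 145.278ms (2/7)
5. 1162.228ms @ 16/7 + 145.278ms (2/7)
6. 1307.506ms @ 18/7 + 145.278ms (2/7)
7. 1452.785ms @ 20/7 + 145.278ms (2/7)
8. 1598.063ms @ 22/7 + 145.278ms (2/7)
9. 1743.341ms @ 24/7 + 145.278ms (2/7)
10. 1888.62ms @ 26/7 + 290.557ms (4/7)
11. 2179.177ms @ 30/7 + 72.639ms (1/7)
12. 2251.816ms @ 31/7 + 72.639ms (1/7)
13. 2324.455ms @ 32/7 + 145.278ms (2/7)
14. 2469.734ms @ 34/7 + 145.278ms (2/7)
15. 2615.012ms @ 36/7 + 145.278ms (2/7)
16. 2760.291ms @ 38/7 + 145.278ms (2/7)
17. 2905.569ms @ 40/7 + 145.278ms (2/7)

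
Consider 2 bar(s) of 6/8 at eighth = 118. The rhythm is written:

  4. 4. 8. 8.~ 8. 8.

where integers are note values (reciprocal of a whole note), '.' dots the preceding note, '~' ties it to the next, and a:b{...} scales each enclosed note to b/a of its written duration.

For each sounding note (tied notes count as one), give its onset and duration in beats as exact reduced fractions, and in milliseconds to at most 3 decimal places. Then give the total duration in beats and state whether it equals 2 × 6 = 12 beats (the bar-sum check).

1) 0.0ms=0b +1525.424ms=3b
2) 1525.424ms=3b +1525.424ms=3b
3) 3050.847ms=6b +762.712ms=3/2b
4) 3813.559ms=15/2b +1525.424ms=3b
5) 5338.983ms=21/2b +762.712ms=3/2b
Σ=12b of 12 (118bpm 6/8) — PASS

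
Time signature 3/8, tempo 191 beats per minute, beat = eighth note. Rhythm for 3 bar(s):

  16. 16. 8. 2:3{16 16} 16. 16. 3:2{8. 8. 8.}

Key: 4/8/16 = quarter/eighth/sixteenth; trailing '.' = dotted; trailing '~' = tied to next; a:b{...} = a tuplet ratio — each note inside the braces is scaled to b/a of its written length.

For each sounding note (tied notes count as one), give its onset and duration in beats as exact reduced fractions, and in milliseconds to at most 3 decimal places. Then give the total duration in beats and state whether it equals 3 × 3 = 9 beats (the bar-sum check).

1) 0.0ms=0b +235.602ms=3/4b
2) 235.602ms=3/4b +235.602ms=3/4b
3) 471.204ms=3/2b +471.204ms=3/2b
4) 942.408ms=3b +235.602ms=3/4b
5) 1178.01ms=15/4b +235.602ms=3/4b
6) 1413.613ms=9/2b +235.602ms=3/4b
7) 1649.215ms=21/4b +235.602ms=3/4b
8) 1884.817ms=6b +314.136ms=1b
9) 2198.953ms=7b +314.136ms=1b
10) 2513.089ms=8b +314.136ms=1b
Σ=9b of 9 (191bpm 3/8) — PASS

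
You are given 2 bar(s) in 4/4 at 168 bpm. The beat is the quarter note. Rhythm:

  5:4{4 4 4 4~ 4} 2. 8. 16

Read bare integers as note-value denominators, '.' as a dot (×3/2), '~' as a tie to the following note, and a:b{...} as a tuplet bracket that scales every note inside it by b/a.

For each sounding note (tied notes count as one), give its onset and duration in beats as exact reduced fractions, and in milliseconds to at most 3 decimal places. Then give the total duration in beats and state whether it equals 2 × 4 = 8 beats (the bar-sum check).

1) 0.0ms=0b +285.714ms=4/5b
2) 285.714ms=4/5b +285.714ms=4/5b
3) 571.429ms=8/5b +285.714ms=4/5b
4) 857.143ms=12/5b +571.429ms=8/5b
5) 1428.571ms=4b +1071.429ms=3b
6) 2500.0ms=7b +267.857ms=3/4b
7) 2767.857ms=31/4b +89.286ms=1/4b
Σ=8b of 8 (168bpm 4/4) — PASS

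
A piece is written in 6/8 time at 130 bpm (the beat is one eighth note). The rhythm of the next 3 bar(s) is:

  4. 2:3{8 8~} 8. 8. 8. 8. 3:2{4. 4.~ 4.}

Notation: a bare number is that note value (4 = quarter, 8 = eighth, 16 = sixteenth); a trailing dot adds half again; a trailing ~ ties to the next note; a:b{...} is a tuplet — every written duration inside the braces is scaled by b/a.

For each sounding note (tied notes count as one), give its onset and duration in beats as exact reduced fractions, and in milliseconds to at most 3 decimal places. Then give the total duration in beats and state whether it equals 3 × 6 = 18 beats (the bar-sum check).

1) 0.0ms=0b +1384.615ms=3b
2) 1384.615ms=3b +692.308ms=3/2b
3) 2076.923ms=9/2b +1384.615ms=3b
4) 3461.538ms=15/2b +692.308ms=3/2b
5) 4153.846ms=9b +692.308ms=3/2b
6) 4846.154ms=21/2b +692.308ms=3/2b
7) 5538.462ms=12b +923.077ms=2b
8) 6461.538ms=14b +1846.154ms=4b
Σ=18b of 18 (130bpm 6/8) — PASS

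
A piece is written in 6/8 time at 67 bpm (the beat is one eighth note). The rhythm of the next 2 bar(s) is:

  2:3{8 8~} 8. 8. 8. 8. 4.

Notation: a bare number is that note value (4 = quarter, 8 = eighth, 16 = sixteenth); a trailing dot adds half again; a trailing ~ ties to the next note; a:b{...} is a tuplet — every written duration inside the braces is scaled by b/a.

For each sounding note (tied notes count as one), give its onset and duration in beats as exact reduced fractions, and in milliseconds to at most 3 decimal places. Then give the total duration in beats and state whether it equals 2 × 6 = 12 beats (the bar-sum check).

1) 0.0ms=0b +1343.284ms=3/2b
2) 1343.284ms=3/2b +2686.567ms=3b
3) 4029.851ms=9/2b +1343.284ms=3/2b
4) 5373.134ms=6b +1343.284ms=3/2b
5) 6716.418ms=15/2b +1343.284ms=3/2b
6) 8059.701ms=9b +2686.567ms=3b
Σ=12b of 12 (67bpm 6/8) — PASS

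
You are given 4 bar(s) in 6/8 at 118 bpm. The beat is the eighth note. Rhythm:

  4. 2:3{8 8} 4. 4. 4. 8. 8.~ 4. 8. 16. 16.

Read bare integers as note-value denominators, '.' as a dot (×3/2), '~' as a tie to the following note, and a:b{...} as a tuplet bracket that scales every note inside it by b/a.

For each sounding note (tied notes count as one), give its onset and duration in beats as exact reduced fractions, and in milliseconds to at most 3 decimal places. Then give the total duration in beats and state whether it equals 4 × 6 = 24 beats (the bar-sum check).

1) 0.0ms=0b +1525.424ms=3b
2) 1525.424ms=3b +762.712ms=3/2b
3) 2288.136ms=9/2b +762.712ms=3/2b
4) 3050.847ms=6b +1525.424ms=3b
5) 4576.271ms=9b +1525.424ms=3b
6) 6101.695ms=12b +1525.424ms=3b
7) 7627.119ms=15b +762.712ms=3/2b
8) 8389.831ms=33/2b +2288.136ms=9/2b
9) 10677.966ms=21b +762.712ms=3/2b
10) 11440.678ms=45/2b +381.356ms=3/4b
11) 11822.034ms=93/4b +381.356ms=3/4b
Σ=24b of 24 (118bpm 6/8) — PASS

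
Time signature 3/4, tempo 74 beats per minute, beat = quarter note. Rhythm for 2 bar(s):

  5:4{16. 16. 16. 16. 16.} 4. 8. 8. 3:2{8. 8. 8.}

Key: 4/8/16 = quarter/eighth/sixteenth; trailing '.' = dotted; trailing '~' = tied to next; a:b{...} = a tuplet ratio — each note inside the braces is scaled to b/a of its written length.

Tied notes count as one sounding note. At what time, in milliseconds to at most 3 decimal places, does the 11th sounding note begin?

1. 0.0ms @ 0 + 243.243ms (3/10)
2. 243.243ms @ 3/10 + 243.243ms (3/10)
3. 486.486ms @ 3/5 + 243.243ms (3/10)
4. 729.73ms @ 9/10 + 243.243ms (3/10)
5. 972.973ms @ 6/5 + 243.243ms (3/10)
6. 1216.216ms @ 3/2 + 1216.216ms (3/2)
7. 2432.432ms @ 3 + 608.108ms (3/4)
8. 3040.541ms @ 15/4 + 608.108ms (3/4)
9. 3648.649ms @ 9/2 + 405.405ms (1/2)
10. 4054.054ms @ 5 + 405.405ms (1/2)
11. 4459.459ms @ 11/2 + 405.405ms (1/2)

note 11 onset = 11/2b = 4459.459ms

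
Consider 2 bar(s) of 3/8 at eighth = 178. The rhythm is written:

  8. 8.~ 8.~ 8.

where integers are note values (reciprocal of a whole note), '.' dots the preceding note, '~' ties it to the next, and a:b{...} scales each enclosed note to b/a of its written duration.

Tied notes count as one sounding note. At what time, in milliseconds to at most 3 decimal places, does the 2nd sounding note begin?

note 2 onset = 3/2b = 505.618ms

1. 0.0ms @ 0 + 505.618ms (3/2)
2. 505.618ms @ 3/2 + 1516.854ms (9/2)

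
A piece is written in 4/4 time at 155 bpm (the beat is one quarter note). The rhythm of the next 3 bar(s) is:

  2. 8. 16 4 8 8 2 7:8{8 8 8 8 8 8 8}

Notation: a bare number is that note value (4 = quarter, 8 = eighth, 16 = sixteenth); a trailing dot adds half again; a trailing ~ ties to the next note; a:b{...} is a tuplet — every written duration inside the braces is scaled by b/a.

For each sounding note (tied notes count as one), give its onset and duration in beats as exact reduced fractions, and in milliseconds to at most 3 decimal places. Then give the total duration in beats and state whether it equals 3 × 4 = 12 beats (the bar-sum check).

1) 0.0ms=0b +1161.29ms=3b
2) 1161.29ms=3b +290.323ms=3/4b
3) 1451.613ms=15/4b +96.774ms=1/4b
4) 1548.387ms=4b +387.097ms=1b
5) 1935.484ms=5b +193.548ms=1/2b
6) 2129.032ms=11/2b +193.548ms=1/2b
7) 2322.581ms=6b +774.194ms=2b
8) 3096.774ms=8b +221.198ms=4/7b
9) 3317.972ms=60/7b +221.198ms=4/7b
10) 3539.171ms=64/7b +221.198ms=4/7b
11) 3760.369ms=68/7b +221.198ms=4/7b
12) 3981.567ms=72/7b +221.198ms=4/7b
13) 4202.765ms=76/7b +221.198ms=4/7b
14) 4423.963ms=80/7b +221.198ms=4/7b
Σ=12b of 12 (155bpm 4/4) — PASS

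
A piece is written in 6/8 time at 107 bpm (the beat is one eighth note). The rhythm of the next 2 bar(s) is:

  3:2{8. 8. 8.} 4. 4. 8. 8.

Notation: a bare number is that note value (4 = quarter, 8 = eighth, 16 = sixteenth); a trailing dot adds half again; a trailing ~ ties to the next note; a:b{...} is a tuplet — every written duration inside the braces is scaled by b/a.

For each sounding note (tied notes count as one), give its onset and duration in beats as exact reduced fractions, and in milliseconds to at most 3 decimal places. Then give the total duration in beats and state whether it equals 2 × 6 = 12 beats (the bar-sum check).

1) 0.0ms=0b +560.748ms=1b
2) 560.748ms=1b +560.748ms=1b
3) 1121.495ms=2b +560.748ms=1b
4) 1682.243ms=3b +1682.243ms=3b
5) 3364.486ms=6b +1682.243ms=3b
6) 5046.729ms=9b +841.121ms=3/2b
7) 5887.85ms=21/2b +841.121ms=3/2b
Σ=12b of 12 (107bpm 6/8) — PASS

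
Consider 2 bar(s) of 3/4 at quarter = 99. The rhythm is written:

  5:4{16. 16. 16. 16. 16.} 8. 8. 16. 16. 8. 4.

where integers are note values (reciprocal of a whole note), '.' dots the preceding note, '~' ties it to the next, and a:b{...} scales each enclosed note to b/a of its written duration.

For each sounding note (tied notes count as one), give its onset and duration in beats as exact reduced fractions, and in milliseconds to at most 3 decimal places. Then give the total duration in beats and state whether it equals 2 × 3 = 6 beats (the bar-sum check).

1) 0.0ms=0b +181.818ms=3/10b
2) 181.818ms=3/10b +181.818ms=3/10b
3) 363.636ms=3/5b +181.818ms=3/10b
4) 545.455ms=9/10b +181.818ms=3/10b
5) 727.273ms=6/5b +181.818ms=3/10b
6) 909.091ms=3/2b +454.545ms=3/4b
7) 1363.636ms=9/4b +454.545ms=3/4b
8) 1818.182ms=3b +227.273ms=3/8b
9) 2045.455ms=27/8b +227.273ms=3/8b
10) 2272.727ms=15/4b +454.545ms=3/4b
11) 2727.273ms=9/2b +909.091ms=3/2b
Σ=6b of 6 (99bpm 3/4) — PASS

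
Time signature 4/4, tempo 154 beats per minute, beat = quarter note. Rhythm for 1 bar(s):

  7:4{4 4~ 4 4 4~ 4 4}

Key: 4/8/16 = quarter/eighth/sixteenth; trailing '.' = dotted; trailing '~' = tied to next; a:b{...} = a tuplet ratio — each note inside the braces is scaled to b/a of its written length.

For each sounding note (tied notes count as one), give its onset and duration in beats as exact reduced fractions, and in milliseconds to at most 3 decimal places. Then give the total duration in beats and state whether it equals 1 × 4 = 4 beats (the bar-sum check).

1) 0.0ms=0b +222.635ms=4/7b
2) 222.635ms=4/7b +445.269ms=8/7b
3) 667.904ms=12/7b +222.635ms=4/7b
4) 890.538ms=16/7b +445.269ms=8/7b
5) 1335.807ms=24/7b +222.635ms=4/7b
Σ=4b of 4 (154bpm 4/4) — PASS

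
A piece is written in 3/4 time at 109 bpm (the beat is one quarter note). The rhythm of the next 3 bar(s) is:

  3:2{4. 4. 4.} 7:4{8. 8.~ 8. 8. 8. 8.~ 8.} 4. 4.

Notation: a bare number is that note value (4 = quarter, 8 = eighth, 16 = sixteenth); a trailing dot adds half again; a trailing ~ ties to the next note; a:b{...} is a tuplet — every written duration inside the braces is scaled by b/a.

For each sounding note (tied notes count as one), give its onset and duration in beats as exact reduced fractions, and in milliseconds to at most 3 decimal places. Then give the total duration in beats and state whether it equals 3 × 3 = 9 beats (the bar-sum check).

1) 0.0ms=0b +550.459ms=1b
2) 550.459ms=1b +550.459ms=1b
3) 1100.917ms=2b +550.459ms=1b
4) 1651.376ms=3b +235.911ms=3/7b
5) 1887.287ms=24/7b +471.822ms=6/7b
6) 2359.109ms=30/7b +235.911ms=3/7b
7) 2595.02ms=33/7b +235.911ms=3/7b
8) 2830.931ms=36/7b +471.822ms=6/7b
9) 3302.752ms=6b +825.688ms=3/2b
10) 4128.44ms=15/2b +825.688ms=3/2b
Σ=9b of 9 (109bpm 3/4) — PASS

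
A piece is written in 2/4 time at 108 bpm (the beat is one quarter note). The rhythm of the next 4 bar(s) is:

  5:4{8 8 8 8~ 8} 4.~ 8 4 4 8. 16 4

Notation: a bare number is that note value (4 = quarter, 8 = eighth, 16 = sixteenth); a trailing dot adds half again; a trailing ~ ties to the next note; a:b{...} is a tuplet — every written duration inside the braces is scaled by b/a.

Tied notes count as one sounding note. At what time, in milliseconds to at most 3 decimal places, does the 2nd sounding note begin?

1. 0.0ms @ 0 + 222.222ms (2/5)
2. 222.222ms @ 2/5 + 222.222ms (2/5)
3. 444.444ms @ 4/5 + 222.222ms (2/5)
4. 666.667ms @ 6/5 + 444.444ms (4/5)
5. 1111.111ms @ 2 + 1111.111ms (2)
6. 2222.222ms @ 4 + 555.556ms (1)
7. 2777.778ms @ 5 + 555.556ms (1)
8. 3333.333ms @ 6 + 416.667ms (3/4)
9. 3750.0ms @ 27/4 + 138.889ms (1/4)
10. 3888.889ms @ 7 + 555.556ms (1)

note 2 onset = 2/5b = 222.222ms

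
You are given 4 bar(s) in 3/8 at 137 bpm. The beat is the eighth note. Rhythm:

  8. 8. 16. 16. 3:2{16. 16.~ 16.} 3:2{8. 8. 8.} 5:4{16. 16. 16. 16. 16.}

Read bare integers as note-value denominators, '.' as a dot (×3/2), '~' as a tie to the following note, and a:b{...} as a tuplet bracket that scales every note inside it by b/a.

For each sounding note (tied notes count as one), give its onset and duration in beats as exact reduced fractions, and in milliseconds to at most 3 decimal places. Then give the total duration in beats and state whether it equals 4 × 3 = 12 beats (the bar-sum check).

1) 0.0ms=0b +656.934ms=3/2b
2) 656.934ms=3/2b +656.934ms=3/2b
3) 1313.869ms=3b +328.467ms=3/4b
4) 1642.336ms=15/4b +328.467ms=3/4b
5) 1970.803ms=9/2b +218.978ms=1/2b
6) 2189.781ms=5b +437.956ms=1b
7) 2627.737ms=6b +437.956ms=1b
8) 3065.693ms=7b +437.956ms=1b
9) 3503.65ms=8b +437.956ms=1b
10) 3941.606ms=9b +262.774ms=3/5b
11) 4204.38ms=48/5b +262.774ms=3/5b
12) 4467.153ms=51/5b +262.774ms=3/5b
13) 4729.927ms=54/5b +262.774ms=3/5b
14) 4992.701ms=57/5b +262.774ms=3/5b
Σ=12b of 12 (137bpm 3/8) — PASS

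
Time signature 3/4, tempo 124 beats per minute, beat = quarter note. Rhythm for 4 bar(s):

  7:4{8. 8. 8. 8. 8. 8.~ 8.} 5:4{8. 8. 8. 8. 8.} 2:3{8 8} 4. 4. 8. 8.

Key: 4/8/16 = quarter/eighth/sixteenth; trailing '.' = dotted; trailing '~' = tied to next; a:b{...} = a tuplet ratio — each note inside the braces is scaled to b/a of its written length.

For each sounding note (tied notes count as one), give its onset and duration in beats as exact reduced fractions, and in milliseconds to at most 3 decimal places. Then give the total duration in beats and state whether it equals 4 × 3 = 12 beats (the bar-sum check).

1) 0.0ms=0b +207.373ms=3/7b
2) 207.373ms=3/7b +207.373ms=3/7b
3) 414.747ms=6/7b +207.373ms=3/7b
4) 622.12ms=9/7b +207.373ms=3/7b
5) 829.493ms=12/7b +207.373ms=3/7b
6) 1036.866ms=15/7b +414.747ms=6/7b
7) 1451.613ms=3b +290.323ms=3/5b
8) 1741.935ms=18/5b +290.323ms=3/5b
9) 2032.258ms=21/5b +290.323ms=3/5b
10) 2322.581ms=24/5b +290.323ms=3/5b
11) 2612.903ms=27/5b +290.323ms=3/5b
12) 2903.226ms=6b +362.903ms=3/4b
13) 3266.129ms=27/4b +362.903ms=3/4b
14) 3629.032ms=15/2b +725.806ms=3/2b
15) 4354.839ms=9b +725.806ms=3/2b
16) 5080.645ms=21/2b +362.903ms=3/4b
17) 5443.548ms=45/4b +362.903ms=3/4b
Σ=12b of 12 (124bpm 3/4) — PASS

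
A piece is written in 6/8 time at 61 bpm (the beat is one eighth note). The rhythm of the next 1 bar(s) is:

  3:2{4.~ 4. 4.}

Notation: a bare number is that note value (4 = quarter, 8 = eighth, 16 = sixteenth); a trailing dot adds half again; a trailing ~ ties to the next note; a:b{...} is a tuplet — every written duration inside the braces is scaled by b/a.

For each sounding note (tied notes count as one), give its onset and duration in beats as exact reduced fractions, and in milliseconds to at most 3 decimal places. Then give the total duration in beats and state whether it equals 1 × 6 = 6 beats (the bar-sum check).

1) 0.0ms=0b +3934.426ms=4b
2) 3934.426ms=4b +1967.213ms=2b
Σ=6b of 6 (61bpm 6/8) — PASS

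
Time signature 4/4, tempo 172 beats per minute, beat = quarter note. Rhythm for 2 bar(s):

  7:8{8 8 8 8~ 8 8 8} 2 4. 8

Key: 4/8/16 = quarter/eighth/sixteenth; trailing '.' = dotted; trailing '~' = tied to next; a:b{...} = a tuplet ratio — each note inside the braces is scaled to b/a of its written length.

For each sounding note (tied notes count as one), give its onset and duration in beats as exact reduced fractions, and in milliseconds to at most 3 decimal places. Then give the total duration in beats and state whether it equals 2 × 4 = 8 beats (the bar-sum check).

1) 0.0ms=0b +199.336ms=4/7b
2) 199.336ms=4/7b +199.336ms=4/7b
3) 398.671ms=8/7b +199.336ms=4/7b
4) 598.007ms=12/7b +398.671ms=8/7b
5) 996.678ms=20/7b +199.336ms=4/7b
6) 1196.013ms=24/7b +199.336ms=4/7b
7) 1395.349ms=4b +697.674ms=2b
8) 2093.023ms=6b +523.256ms=3/2b
9) 2616.279ms=15/2b +174.419ms=1/2b
Σ=8b of 8 (172bpm 4/4) — PASS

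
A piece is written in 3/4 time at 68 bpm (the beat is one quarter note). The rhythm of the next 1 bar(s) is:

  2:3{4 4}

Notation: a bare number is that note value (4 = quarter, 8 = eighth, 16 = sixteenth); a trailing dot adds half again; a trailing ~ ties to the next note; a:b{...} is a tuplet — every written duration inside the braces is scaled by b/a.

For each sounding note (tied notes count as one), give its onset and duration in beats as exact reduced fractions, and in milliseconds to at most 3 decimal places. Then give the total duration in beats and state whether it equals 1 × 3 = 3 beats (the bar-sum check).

1) 0.0ms=0b +1323.529ms=3/2b
2) 1323.529ms=3/2b +1323.529ms=3/2b
Σ=3b of 3 (68bpm 3/4) — PASS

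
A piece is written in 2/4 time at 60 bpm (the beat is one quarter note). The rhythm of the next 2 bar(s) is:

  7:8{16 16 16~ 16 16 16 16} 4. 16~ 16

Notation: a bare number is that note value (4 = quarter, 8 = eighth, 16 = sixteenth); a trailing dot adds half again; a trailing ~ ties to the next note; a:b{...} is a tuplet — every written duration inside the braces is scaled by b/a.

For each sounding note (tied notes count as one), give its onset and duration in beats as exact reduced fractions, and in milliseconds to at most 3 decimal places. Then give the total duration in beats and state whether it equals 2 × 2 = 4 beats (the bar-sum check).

1) 0.0ms=0b +285.714ms=2/7b
2) 285.714ms=2/7b +285.714ms=2/7b
3) 571.429ms=4/7b +571.429ms=4/7b
4) 1142.857ms=8/7b +285.714ms=2/7b
5) 1428.571ms=10/7b +285.714ms=2/7b
6) 1714.286ms=12/7b +285.714ms=2/7b
7) 2000.0ms=2b +1500.0ms=3/2b
8) 3500.0ms=7/2b +500.0ms=1/2b
Σ=4b of 4 (60bpm 2/4) — PASS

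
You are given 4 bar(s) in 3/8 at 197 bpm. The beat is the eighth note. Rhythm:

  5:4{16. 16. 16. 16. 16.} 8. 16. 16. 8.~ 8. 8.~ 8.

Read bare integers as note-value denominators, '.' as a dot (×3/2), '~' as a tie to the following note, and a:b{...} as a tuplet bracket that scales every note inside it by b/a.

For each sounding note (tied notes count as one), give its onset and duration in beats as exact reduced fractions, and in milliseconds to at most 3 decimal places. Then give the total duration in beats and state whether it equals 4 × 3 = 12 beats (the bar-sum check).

1) 0.0ms=0b +182.741ms=3/5b
2) 182.741ms=3/5b +182.741ms=3/5b
3) 365.482ms=6/5b +182.741ms=3/5b
4) 548.223ms=9/5b +182.741ms=3/5b
5) 730.964ms=12/5b +182.741ms=3/5b
6) 913.706ms=3b +456.853ms=3/2b
7) 1370.558ms=9/2b +228.426ms=3/4b
8) 1598.985ms=21/4b +228.426ms=3/4b
9) 1827.411ms=6b +913.706ms=3b
10) 2741.117ms=9b +913.706ms=3b
Σ=12b of 12 (197bpm 3/8) — PASS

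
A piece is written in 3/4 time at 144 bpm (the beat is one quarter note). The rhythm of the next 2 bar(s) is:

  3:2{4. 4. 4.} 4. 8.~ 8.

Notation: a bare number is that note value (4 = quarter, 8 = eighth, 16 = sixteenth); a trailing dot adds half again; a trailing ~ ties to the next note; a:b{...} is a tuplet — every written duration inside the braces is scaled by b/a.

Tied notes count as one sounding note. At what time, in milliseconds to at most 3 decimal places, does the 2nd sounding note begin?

note 2 onset = 1b = 416.667ms

1. 0.0ms @ 0 + 416.667ms (1)
2. 416.667ms @ 1 + 416.667ms (1)
3. 833.333ms @ 2 + 416.667ms (1)
4. 1250.0ms @ 3 + 625.0ms (3/2)
5. 1875.0ms @ 9/2 + 625.0ms (3/2)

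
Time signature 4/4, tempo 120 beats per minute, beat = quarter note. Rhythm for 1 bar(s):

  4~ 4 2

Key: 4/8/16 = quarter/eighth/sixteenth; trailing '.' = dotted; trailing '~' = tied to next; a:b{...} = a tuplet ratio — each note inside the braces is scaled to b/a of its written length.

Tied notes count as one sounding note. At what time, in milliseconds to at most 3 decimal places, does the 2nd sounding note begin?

note 2 onset = 2b = 1000.0ms

1. 0.0ms @ 0 + 1000.0ms (2)
2. 1000.0ms @ 2 + 1000.0ms (2)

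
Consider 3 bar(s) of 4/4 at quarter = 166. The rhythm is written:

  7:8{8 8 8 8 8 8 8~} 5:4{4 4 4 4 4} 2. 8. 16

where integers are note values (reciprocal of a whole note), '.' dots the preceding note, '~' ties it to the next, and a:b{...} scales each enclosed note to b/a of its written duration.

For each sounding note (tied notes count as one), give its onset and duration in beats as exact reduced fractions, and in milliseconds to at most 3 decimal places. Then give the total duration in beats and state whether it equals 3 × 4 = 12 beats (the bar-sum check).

1) 0.0ms=0b +206.54ms=4/7b
2) 206.54ms=4/7b +206.54ms=4/7b
3) 413.081ms=8/7b +206.54ms=4/7b
4) 619.621ms=12/7b +206.54ms=4/7b
5) 826.162ms=16/7b +206.54ms=4/7b
6) 1032.702ms=20/7b +206.54ms=4/7b
7) 1239.243ms=24/7b +495.697ms=48/35b
8) 1734.94ms=24/5b +289.157ms=4/5b
9) 2024.096ms=28/5b +289.157ms=4/5b
10) 2313.253ms=32/5b +289.157ms=4/5b
11) 2602.41ms=36/5b +289.157ms=4/5b
12) 2891.566ms=8b +1084.337ms=3b
13) 3975.904ms=11b +271.084ms=3/4b
14) 4246.988ms=47/4b +90.361ms=1/4b
Σ=12b of 12 (166bpm 4/4) — PASS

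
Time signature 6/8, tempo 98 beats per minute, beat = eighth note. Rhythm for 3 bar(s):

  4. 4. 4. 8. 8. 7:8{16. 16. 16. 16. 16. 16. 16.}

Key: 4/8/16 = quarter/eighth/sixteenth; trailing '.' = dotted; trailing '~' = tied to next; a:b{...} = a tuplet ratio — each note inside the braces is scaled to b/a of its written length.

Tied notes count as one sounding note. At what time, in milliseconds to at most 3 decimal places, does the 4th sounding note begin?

note 4 onset = 9b = 5510.204ms

1. 0.0ms @ 0 + 1836.735ms (3)
2. 1836.735ms @ 3 + 1836.735ms (3)
3. 3673.469ms @ 6 + 1836.735ms (3)
4. 5510.204ms @ 9 + 918.367ms (3/2)
5. 6428.571ms @ 21/2 + 918.367ms (3/2)
6. 7346.939ms @ 12 + 524.781ms (6/7)
7. 7871.72ms @ 90/7 + 524.781ms (6/7)
8. 8396.501ms @ 96/7 + 524.781ms (6/7)
9. 8921.283ms @ 102/7 + 524.781ms (6/7)
10. 9446.064ms @ 108/7 + 524.781ms (6/7)
11. 9970.845ms @ 114/7 + 524.781ms (6/7)
12. 10495.627ms @ 120/7 + 524.781ms (6/7)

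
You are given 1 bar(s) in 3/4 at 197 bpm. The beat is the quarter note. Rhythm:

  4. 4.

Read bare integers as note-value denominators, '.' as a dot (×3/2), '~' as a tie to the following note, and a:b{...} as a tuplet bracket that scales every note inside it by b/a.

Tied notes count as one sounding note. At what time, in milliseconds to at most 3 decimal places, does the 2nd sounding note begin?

note 2 onset = 3/2b = 456.853ms

1. 0.0ms @ 0 + 456.853ms (3/2)
2. 456.853ms @ 3/2 + 456.853ms (3/2)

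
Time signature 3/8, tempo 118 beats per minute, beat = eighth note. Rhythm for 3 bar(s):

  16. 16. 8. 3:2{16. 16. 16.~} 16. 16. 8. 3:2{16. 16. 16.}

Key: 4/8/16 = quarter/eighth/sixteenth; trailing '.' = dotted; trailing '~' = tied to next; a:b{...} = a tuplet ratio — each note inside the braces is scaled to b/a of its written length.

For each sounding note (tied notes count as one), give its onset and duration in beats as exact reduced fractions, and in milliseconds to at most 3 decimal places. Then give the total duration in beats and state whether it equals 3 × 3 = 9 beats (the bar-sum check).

1) 0.0ms=0b +381.356ms=3/4b
2) 381.356ms=3/4b +381.356ms=3/4b
3) 762.712ms=3/2b +762.712ms=3/2b
4) 1525.424ms=3b +254.237ms=1/2b
5) 1779.661ms=7/2b +254.237ms=1/2b
6) 2033.898ms=4b +635.593ms=5/4b
7) 2669.492ms=21/4b +381.356ms=3/4b
8) 3050.847ms=6b +762.712ms=3/2b
9) 3813.559ms=15/2b +254.237ms=1/2b
10) 4067.797ms=8b +254.237ms=1/2b
11) 4322.034ms=17/2b +254.237ms=1/2b
Σ=9b of 9 (118bpm 3/8) — PASS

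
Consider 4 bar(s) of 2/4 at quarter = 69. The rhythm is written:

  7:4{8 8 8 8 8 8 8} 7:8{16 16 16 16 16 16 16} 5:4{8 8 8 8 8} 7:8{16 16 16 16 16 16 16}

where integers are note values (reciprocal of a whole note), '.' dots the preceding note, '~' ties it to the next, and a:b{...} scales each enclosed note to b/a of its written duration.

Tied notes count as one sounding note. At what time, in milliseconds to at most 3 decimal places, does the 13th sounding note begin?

1. 0.0ms @ 0 + 248.447ms (2/7)
2. 248.447ms @ 2/7 + 248.447ms (2/7)
3. 496.894ms @ 4/7 + 248.447ms (2/7)
4. 745.342ms @ 6/7 + 248.447ms (2/7)
5. 993.789ms @ 8/7 + 248.447ms (2/7)
6. 1242.236ms @ 10/7 + 248.447ms (2/7)
7. 1490.683ms @ 12/7 + 248.447ms (2/7)
8. 1739.13ms @ 2 + 248.447ms (2/7)
9. 1987.578ms @ 16/7 + 248.447ms (2/7)
10. 2236.025ms @ 18/7 + 248.447ms (2/7)
11. 2484.472ms @ 20/7 + 248.447ms (2/7)
12. 2732.919ms @ 22/7 + 248.447ms (2/7)
13. 2981.366ms @ 24/7 + 248.447ms (2/7)
14. 3229.814ms @ 26/7 + 248.447ms (2/7)
15. 3478.261ms @ 4 + 347.826ms (2/5)
16. 3826.087ms @ 22/5 + 347.826ms (2/5)
17. 4173.913ms @ 24/5 + 347.826ms (2/5)
18. 4521.739ms @ 26/5 + 347.826ms (2/5)
19. 4869.565ms @ 28/5 + 347.826ms (2/5)
20. 5217.391ms @ 6 + 248.447ms (2/7)
21. 5465.839ms @ 44/7 + 248.447ms (2/7)
22. 5714.286ms @ 46/7 + 248.447ms (2/7)
23. 5962.733ms @ 48/7 + 248.447ms (2/7)
24. 6211.18ms @ 50/7 + 248.447ms (2/7)
25. 6459.627ms @ 52/7 + 248.447ms (2/7)
26. 6708.075ms @ 54/7 + 248.447ms (2/7)

note 13 onset = 24/7b = 2981.366ms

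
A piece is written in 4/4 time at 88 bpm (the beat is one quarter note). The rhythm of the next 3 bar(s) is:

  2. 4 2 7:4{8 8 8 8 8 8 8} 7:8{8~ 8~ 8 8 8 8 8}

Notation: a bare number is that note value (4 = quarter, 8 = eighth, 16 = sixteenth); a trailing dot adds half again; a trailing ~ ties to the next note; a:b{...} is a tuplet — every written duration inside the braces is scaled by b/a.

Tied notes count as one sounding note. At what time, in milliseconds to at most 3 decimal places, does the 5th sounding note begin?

note 5 onset = 44/7b = 4285.714ms

1. 0.0ms @ 0 + 2045.455ms (3)
2. 2045.455ms @ 3 + 681.818ms (1)
3. 2727.273ms @ 4 + 1363.636ms (2)
4. 4090.909ms @ 6 + 194.805ms (2/7)
5. 4285.714ms @ 44/7 + 194.805ms (2/7)
6. 4480.519ms @ 46/7 + 194.805ms (2/7)
7. 4675.325ms @ 48/7 + 194.805ms (2/7)
8. 4870.13ms @ 50/7 + 194.805ms (2/7)
9. 5064.935ms @ 52/7 + 194.805ms (2/7)
10. 5259.74ms @ 54/7 + 194.805ms (2/7)
11. 5454.545ms @ 8 + 1168.831ms (12/7)
12. 6623.377ms @ 68/7 + 389.61ms (4/7)
13. 7012.987ms @ 72/7 + 389.61ms (4/7)
14. 7402.597ms @ 76/7 + 389.61ms (4/7)
15. 7792.208ms @ 80/7 + 389.61ms (4/7)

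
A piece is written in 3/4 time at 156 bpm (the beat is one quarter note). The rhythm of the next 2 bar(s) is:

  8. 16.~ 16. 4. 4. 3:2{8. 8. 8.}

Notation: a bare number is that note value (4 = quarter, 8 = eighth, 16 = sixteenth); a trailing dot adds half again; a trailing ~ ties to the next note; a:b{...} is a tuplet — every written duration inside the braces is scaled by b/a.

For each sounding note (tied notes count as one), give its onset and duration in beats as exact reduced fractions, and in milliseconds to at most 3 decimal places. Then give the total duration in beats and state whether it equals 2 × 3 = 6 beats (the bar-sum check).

1) 0.0ms=0b +288.462ms=3/4b
2) 288.462ms=3/4b +288.462ms=3/4b
3) 576.923ms=3/2b +576.923ms=3/2b
4) 1153.846ms=3b +576.923ms=3/2b
5) 1730.769ms=9/2b +192.308ms=1/2b
6) 1923.077ms=5b +192.308ms=1/2b
7) 2115.385ms=11/2b +192.308ms=1/2b
Σ=6b of 6 (156bpm 3/4) — PASS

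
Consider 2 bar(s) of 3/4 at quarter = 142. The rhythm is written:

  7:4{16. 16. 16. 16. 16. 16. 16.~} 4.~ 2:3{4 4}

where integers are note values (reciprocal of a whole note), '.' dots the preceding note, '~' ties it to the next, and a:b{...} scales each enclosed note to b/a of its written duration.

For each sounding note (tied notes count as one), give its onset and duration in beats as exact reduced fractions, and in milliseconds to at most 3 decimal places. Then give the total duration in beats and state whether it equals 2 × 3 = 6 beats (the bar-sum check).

1) 0.0ms=0b +90.543ms=3/14b
2) 90.543ms=3/14b +90.543ms=3/14b
3) 181.087ms=3/7b +90.543ms=3/14b
4) 271.63ms=9/14b +90.543ms=3/14b
5) 362.173ms=6/7b +90.543ms=3/14b
6) 452.716ms=15/14b +90.543ms=3/14b
7) 543.26ms=9/7b +1358.149ms=45/14b
8) 1901.408ms=9/2b +633.803ms=3/2b
Σ=6b of 6 (142bpm 3/4) — PASS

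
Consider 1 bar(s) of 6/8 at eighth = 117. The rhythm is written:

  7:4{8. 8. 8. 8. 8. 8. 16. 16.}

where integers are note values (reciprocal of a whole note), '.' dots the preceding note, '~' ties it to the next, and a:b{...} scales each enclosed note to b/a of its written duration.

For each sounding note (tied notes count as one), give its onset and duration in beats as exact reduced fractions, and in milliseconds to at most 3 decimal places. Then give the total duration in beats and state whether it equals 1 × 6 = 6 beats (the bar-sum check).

1) 0.0ms=0b +439.56ms=6/7b
2) 439.56ms=6/7b +439.56ms=6/7b
3) 879.121ms=12/7b +439.56ms=6/7b
4) 1318.681ms=18/7b +439.56ms=6/7b
5) 1758.242ms=24/7b +439.56ms=6/7b
6) 2197.802ms=30/7b +439.56ms=6/7b
7) 2637.363ms=36/7b +219.78ms=3/7b
8) 2857.143ms=39/7b +219.78ms=3/7b
Σ=6b of 6 (117bpm 6/8) — PASS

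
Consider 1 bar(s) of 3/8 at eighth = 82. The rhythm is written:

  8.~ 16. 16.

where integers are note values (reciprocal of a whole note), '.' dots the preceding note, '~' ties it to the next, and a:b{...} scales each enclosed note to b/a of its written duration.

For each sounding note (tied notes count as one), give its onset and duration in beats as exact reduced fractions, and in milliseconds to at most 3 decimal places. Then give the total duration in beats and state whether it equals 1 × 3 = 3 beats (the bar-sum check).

1) 0.0ms=0b +1646.341ms=9/4b
2) 1646.341ms=9/4b +548.78ms=3/4b
Σ=3b of 3 (82bpm 3/8) — PASS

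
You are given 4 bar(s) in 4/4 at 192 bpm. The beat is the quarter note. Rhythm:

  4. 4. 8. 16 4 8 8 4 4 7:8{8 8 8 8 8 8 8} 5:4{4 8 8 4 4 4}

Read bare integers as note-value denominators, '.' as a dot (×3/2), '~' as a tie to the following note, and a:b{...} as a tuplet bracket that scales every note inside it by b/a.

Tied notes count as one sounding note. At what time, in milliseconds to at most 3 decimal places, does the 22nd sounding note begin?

note 22 onset = 76/5b = 4750.0ms

1. 0.0ms @ 0 + 468.75ms (3/2)
2. 468.75ms @ 3/2 + 468.75ms (3/2)
3. 937.5ms @ 3 + 234.375ms (3/4)
4. 1171.875ms @ 15/4 + 78.125ms (1/4)
5. 1250.0ms @ 4 + 312.5ms (1)
6. 1562.5ms @ 5 + 156.25ms (1/2)
7. 1718.75ms @ 11/2 + 156.25ms (1/2)
8. 1875.0ms @ 6 + 312.5ms (1)
9. 2187.5ms @ 7 + 312.5ms (1)
10. 2500.0ms @ 8 + 178.571ms (4/7)
11. 2678.571ms @ 60/7 + 178.571ms (4/7)
12. 2857.143ms @ 64/7 + 178.571ms (4/7)
13. 3035.714ms @ 68/7 + 178.571ms (4/7)
14. 3214.286ms @ 72/7 + 178.571ms (4/7)
15. 3392.857ms @ 76/7 + 178.571ms (4/7)
16. 3571.429ms @ 80/7 + 178.571ms (4/7)
17. 3750.0ms @ 12 + 250.0ms (4/5)
18. 4000.0ms @ 64/5 + 125.0ms (2/5)
19. 4125.0ms @ 66/5 + 125.0ms (2/5)
20. 4250.0ms @ 68/5 + 250.0ms (4/5)
21. 4500.0ms @ 72/5 + 250.0ms (4/5)
22. 4750.0ms @ 76/5 + 250.0ms (4/5)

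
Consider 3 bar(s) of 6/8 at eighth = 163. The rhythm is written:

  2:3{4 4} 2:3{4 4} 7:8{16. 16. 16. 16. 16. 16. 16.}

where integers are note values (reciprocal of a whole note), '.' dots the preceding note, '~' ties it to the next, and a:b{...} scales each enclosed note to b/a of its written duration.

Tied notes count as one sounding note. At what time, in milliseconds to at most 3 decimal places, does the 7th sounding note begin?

note 7 onset = 96/7b = 5048.203ms

1. 0.0ms @ 0 + 1104.294ms (3)
2. 1104.294ms @ 3 + 1104.294ms (3)
3. 2208.589ms @ 6 + 1104.294ms (3)
4. 3312.883ms @ 9 + 1104.294ms (3)
5. 4417.178ms @ 12 + 315.513ms (6/7)
6. 4732.691ms @ 90/7 + 315.513ms (6/7)
7. 5048.203ms @ 96/7 + 315.513ms (6/7)
8. 5363.716ms @ 102/7 + 315.513ms (6/7)
9. 5679.229ms @ 108/7 + 315.513ms (6/7)
10. 5994.741ms @ 114/7 + 315.513ms (6/7)
11. 6310.254ms @ 120/7 + 315.513ms (6/7)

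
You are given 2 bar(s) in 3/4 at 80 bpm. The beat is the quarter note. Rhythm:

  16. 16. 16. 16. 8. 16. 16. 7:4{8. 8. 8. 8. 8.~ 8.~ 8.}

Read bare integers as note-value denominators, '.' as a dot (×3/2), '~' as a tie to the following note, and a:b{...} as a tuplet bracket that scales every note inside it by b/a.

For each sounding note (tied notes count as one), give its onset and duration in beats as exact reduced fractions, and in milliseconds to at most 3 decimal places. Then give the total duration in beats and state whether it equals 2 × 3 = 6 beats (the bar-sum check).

1) 0.0ms=0b +281.25ms=3/8b
2) 281.25ms=3/8b +281.25ms=3/8b
3) 562.5ms=3/4b +281.25ms=3/8b
4) 843.75ms=9/8b +281.25ms=3/8b
5) 1125.0ms=3/2b +562.5ms=3/4b
6) 1687.5ms=9/4b +281.25ms=3/8b
7) 1968.75ms=21/8b +281.25ms=3/8b
8) 2250.0ms=3b +321.429ms=3/7b
9) 2571.429ms=24/7b +321.429ms=3/7b
10) 2892.857ms=27/7b +321.429ms=3/7b
11) 3214.286ms=30/7b +321.429ms=3/7b
12) 3535.714ms=33/7b +964.286ms=9/7b
Σ=6b of 6 (80bpm 3/4) — PASS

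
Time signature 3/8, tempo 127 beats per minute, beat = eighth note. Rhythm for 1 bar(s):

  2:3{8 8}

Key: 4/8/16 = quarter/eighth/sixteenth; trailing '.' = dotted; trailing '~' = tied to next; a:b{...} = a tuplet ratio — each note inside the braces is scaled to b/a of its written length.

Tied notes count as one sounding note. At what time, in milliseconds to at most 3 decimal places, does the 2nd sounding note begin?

1. 0.0ms @ 0 + 708.661ms (3/2)
2. 708.661ms @ 3/2 + 708.661ms (3/2)

note 2 onset = 3/2b = 708.661ms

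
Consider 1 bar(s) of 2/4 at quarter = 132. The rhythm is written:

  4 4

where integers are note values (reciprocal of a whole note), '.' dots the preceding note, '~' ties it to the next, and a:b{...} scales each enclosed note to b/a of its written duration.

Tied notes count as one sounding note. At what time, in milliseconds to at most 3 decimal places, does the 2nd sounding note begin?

1. 0.0ms @ 0 + 454.545ms (1)
2. 454.545ms @ 1 + 454.545ms (1)

note 2 onset = 1b = 454.545ms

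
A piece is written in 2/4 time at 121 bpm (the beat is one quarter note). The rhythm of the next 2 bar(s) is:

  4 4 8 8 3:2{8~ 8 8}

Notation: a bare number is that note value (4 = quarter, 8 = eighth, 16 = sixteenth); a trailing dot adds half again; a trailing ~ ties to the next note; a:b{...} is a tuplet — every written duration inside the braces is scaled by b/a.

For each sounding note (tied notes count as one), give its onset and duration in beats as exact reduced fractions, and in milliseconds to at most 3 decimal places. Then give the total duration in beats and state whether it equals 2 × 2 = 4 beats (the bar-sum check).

1) 0.0ms=0b +495.868ms=1b
2) 495.868ms=1b +495.868ms=1b
3) 991.736ms=2b +247.934ms=1/2b
4) 1239.669ms=5/2b +247.934ms=1/2b
5) 1487.603ms=3b +330.579ms=2/3b
6) 1818.182ms=11/3b +165.289ms=1/3b
Σ=4b of 4 (121bpm 2/4) — PASS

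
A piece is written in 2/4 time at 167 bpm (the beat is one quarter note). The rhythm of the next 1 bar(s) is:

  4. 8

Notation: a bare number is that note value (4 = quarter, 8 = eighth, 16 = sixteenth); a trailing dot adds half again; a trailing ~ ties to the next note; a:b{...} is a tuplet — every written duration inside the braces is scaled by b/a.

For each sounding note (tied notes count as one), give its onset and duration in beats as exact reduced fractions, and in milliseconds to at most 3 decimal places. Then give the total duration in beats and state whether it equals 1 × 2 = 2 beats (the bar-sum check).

1) 0.0ms=0b +538.922ms=3/2b
2) 538.922ms=3/2b +179.641ms=1/2b
Σ=2b of 2 (167bpm 2/4) — PASS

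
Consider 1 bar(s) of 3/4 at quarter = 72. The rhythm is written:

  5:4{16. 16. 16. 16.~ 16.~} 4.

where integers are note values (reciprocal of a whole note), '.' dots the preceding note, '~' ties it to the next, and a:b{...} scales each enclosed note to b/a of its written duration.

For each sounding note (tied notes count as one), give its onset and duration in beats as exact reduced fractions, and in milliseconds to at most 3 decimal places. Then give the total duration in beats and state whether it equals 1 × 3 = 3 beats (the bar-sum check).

1) 0.0ms=0b +250.0ms=3/10b
2) 250.0ms=3/10b +250.0ms=3/10b
3) 500.0ms=3/5b +250.0ms=3/10b
4) 750.0ms=9/10b +1750.0ms=21/10b
Σ=3b of 3 (72bpm 3/4) — PASS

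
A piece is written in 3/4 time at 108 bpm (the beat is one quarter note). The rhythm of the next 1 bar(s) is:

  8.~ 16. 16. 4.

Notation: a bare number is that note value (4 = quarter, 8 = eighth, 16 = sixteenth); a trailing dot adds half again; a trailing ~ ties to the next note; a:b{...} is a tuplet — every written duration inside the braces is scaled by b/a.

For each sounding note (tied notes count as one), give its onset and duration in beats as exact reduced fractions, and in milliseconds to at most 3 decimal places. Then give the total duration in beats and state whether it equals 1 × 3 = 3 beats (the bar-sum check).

1) 0.0ms=0b +625.0ms=9/8b
2) 625.0ms=9/8b +208.333ms=3/8b
3) 833.333ms=3/2b +833.333ms=3/2b
Σ=3b of 3 (108bpm 3/4) — PASS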